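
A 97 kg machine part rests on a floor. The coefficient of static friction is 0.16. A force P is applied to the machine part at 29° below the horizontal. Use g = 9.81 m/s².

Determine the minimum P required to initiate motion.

N = m g + P sin α (the push presses the machine part into the floor).
At impending slip, P cos α = μ_s N = μ_s (m g + P sin α).
Solving: P (cos α − μ_s sin α) = μ_s m g → P = 0.16×952/(cos 29° − 0.16 sin 29°) = 152/0.7971 = 191 N.

P ≈ 191 N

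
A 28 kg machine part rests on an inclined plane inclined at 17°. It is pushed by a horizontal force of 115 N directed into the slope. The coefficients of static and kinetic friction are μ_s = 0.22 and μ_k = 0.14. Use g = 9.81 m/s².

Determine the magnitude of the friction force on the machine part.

Normal direction: N = m g cos θ + P sin θ = 296.3 N.
Parallel to the incline: P cos θ − m g sin θ = 110 − 80.31 = 29.67 N; the friction needed to balance this is 29.67 N acting down the slope.
Maximum static friction: μ_s N = 0.22 × 296.3 = 65.19 N.
Since 29.67 N is within the 65.19 N limit, the machine part stays put and friction is exactly 29.7 N.

f ≈ 29.7 N (down the incline)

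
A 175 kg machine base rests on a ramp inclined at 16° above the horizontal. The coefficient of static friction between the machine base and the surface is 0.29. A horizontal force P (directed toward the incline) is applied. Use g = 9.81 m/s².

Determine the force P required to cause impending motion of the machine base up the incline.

At impending motion up the slope, friction acts down-slope at its limit: f = μ_s N.
Perpendicular to the incline: N = m g cos θ + P sin θ.
Along the incline: P cos θ = m g sin θ + μ_s N = m g sin θ + μ_s (m g cos θ + P sin θ).
Solving, P (cos θ − μ_s sin θ) = m g (sin θ + μ_s cos θ), so P = 175×9.81×(sin 16° + 0.29 cos 16°)/(cos 16° − 0.29 sin 16°) = 1720×0.5544/0.8813 = 1080 N.

P ≈ 1080 N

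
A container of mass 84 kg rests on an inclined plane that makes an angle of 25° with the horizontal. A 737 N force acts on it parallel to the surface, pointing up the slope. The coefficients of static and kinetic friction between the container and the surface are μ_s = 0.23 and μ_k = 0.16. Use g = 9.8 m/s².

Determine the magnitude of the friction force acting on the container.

Normal force: N = m g cos θ = 84 × 9.8 × cos 25° = 746.1 N.
Parallel to the incline, ΣF = 0 gives f = m g sin θ − P = 347.9 − 737 = -389.1 N (up-slope positive).
The static-friction ceiling is μ_s N = 0.23 × 746.1 = 171.6 N.
Since |-389.1| > 171.6 N, static friction cannot hold it; the container slides up the incline and kinetic friction applies: f = μ_k N = 0.16 × 746.1 = 119 N.

f ≈ 119 N (down the incline)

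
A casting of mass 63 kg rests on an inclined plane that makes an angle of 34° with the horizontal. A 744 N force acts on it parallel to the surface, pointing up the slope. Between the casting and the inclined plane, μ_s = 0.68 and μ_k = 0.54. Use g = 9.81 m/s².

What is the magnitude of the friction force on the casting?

f ≈ 277 N (down the incline)

Perpendicular to the surface, N = m g cos θ = 63·9.81·cos 34° = 512.4 N.
The friction needed for equilibrium is m g sin θ − P = 345.6 − 744 = -398.4 N, measured positive up-slope.
Maximum static friction available: μ_s N = 0.68 × 512.4 = 348.4 N.
Since |-398.4| > 348.4 N, static friction cannot hold it; the casting slides up the incline and kinetic friction applies: f = μ_k N = 0.54 × 512.4 = 277 N.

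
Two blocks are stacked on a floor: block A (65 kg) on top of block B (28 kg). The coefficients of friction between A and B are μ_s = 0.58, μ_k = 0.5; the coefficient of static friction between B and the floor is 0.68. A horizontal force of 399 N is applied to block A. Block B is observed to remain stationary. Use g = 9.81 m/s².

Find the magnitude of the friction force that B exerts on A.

f ≈ 319 N

The normal force B exerts on A is simply A's weight, N₁ = 637.6 N.
So the A–B interface can sustain at most μ_s N₁ = 369.8 N of static friction.
Since P = 399 N > 369.8 N, A slides on B; the A–B friction is kinetic: f₁ = μ_k N₁ = 0.5×637.6 = 319 N.
By Newton's third law B feels 319 N forward from A. With B stationary, the floor's static friction on B balances it: f₂ = 319 N (well within μ_s(m_A+m_B)g = 620.4 N).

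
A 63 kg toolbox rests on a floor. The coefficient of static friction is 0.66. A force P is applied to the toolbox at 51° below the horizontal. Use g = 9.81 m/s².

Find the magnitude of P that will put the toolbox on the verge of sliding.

N = m g + P sin α (the push presses the toolbox into the floor).
At impending slip, P cos α = μ_s N = μ_s (m g + P sin α).
Solving: P (cos α − μ_s sin α) = μ_s m g → P = 0.66×618/(cos 51° − 0.66 sin 51°) = 408/0.1164 = 3500 N.

P ≈ 3500 N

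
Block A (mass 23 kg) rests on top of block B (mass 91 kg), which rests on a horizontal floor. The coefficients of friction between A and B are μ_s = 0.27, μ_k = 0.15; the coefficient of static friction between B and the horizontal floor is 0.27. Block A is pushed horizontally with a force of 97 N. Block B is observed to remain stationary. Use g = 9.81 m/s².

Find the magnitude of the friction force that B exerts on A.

f ≈ 33.8 N

The normal force B exerts on A is simply A's weight, N₁ = 225.6 N.
So the A–B interface can sustain at most μ_s N₁ = 60.92 N of static friction.
P = 97 N exceeds that limit, so A slips over B and the interface friction becomes kinetic: f₁ = μ_k N₁ = 0.15×225.6 = 33.8 N.
By Newton's third law B feels 33.8 N forward from A. With B stationary, the floor's static friction on B balances it: f₂ = 33.8 N (well within μ_s(m_A+m_B)g = 302 N).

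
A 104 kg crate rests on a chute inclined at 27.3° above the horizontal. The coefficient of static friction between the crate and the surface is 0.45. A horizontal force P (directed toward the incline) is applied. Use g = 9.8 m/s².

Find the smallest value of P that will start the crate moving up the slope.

P ≈ 1280 N

At impending motion up the slope, friction acts down-slope at its limit: f = μ_s N.
Perpendicular to the incline: N = m g cos θ + P sin θ.
Along the incline: P cos θ = m g sin θ + μ_s N = m g sin θ + μ_s (m g cos θ + P sin θ).
Solving, P (cos θ − μ_s sin θ) = m g (sin θ + μ_s cos θ), so P = 104×9.8×(sin 27.3° + 0.45 cos 27.3°)/(cos 27.3° − 0.45 sin 27.3°) = 1020×0.8585/0.6822 = 1280 N.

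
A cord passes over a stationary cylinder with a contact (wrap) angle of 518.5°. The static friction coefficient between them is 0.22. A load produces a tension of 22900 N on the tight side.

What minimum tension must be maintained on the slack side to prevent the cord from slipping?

Capstan equation at impending slip: T_tight/T_slack = e^{μβ}.
β = 518.5° = 9.05 rad; e^{μβ} = e^{0.22×9.05} = 7.322.
T_slack = T_tight / e^{μβ} = 22900 / 7.322 = 3130 N.

T_min ≈ 3130 N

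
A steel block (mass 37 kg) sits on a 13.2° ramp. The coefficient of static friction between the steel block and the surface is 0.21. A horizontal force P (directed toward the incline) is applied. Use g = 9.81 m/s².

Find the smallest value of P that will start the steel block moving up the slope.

P ≈ 170 N

At impending motion up the slope, friction acts down-slope at its limit: f = μ_s N.
Perpendicular to the incline: N = m g cos θ + P sin θ.
Along the incline: P cos θ = m g sin θ + μ_s N = m g sin θ + μ_s (m g cos θ + P sin θ).
Solving, P (cos θ − μ_s sin θ) = m g (sin θ + μ_s cos θ), so P = 37×9.81×(sin 13.2° + 0.21 cos 13.2°)/(cos 13.2° − 0.21 sin 13.2°) = 363×0.4328/0.9256 = 170 N.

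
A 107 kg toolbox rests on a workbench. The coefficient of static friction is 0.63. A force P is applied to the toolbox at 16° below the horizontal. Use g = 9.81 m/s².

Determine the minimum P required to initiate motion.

N = m g + P sin α (the push presses the toolbox into the workbench).
At impending slip, P cos α = μ_s N = μ_s (m g + P sin α).
Solving: P (cos α − μ_s sin α) = μ_s m g → P = 0.63×1050/(cos 16° − 0.63 sin 16°) = 661/0.7876 = 840 N.

P ≈ 840 N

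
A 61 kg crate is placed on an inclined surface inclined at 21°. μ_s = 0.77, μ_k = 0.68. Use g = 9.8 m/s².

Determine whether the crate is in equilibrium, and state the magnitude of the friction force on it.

N = m g cos θ = 558 N.
Down-slope weight component: m g sin θ = 214 N.
μ_s N = 430 N.
214 ≤ 430 N, so it stays put; friction = 214 N.

f ≈ 214 N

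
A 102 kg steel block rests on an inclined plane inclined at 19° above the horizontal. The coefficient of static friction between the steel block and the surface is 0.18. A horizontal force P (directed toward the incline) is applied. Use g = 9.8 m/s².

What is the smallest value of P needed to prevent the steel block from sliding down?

P_min ≈ 155 N

The steel block tends to slide down (tan θ > μ_s), so at the point of impending slip friction acts up-slope at its limit: f = μ_s N.
Perpendicular to the incline: N = m g cos θ + P sin θ.
Along the incline: P cos θ + μ_s N = m g sin θ, i.e. P cos θ + μ_s (m g cos θ + P sin θ) = m g sin θ.
Solving, P (cos θ + μ_s sin θ) = m g (sin θ − μ_s cos θ), so P = 1000×0.1554/1.004 = 155 N.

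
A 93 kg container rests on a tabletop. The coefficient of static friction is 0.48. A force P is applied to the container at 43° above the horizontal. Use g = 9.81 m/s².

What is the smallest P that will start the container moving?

P ≈ 414 N

N = m g − P sin α (the pull lifts the container).
At impending slip, P cos α = μ_s N = μ_s (m g − P sin α).
Solving: P (cos α + μ_s sin α) = μ_s m g → P = 0.48×912/(cos 43° + 0.48 sin 43°) = 438/1.059 = 414 N.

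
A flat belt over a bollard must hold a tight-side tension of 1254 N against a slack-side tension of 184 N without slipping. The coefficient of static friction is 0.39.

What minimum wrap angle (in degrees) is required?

T₂/T₁ = e^{μβ} → β = ln(T₂/T₁)/μ.
β = ln(1254/184)/0.39 = 1.919/0.39 = 4.921 rad.
In degrees: β = 4.921 × 180/π = 282°.

β_min ≈ 282°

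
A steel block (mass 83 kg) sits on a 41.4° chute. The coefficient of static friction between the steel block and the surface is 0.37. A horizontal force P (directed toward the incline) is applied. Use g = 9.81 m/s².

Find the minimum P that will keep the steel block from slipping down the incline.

The steel block tends to slide down (tan θ > μ_s), so at the point of impending slip friction acts up-slope at its limit: f = μ_s N.
Perpendicular to the incline: N = m g cos θ + P sin θ.
Along the incline: P cos θ + μ_s N = m g sin θ, i.e. P cos θ + μ_s (m g cos θ + P sin θ) = m g sin θ.
Solving, P (cos θ + μ_s sin θ) = m g (sin θ − μ_s cos θ), so P = 814×0.3838/0.9948 = 314 N.

P_min ≈ 314 N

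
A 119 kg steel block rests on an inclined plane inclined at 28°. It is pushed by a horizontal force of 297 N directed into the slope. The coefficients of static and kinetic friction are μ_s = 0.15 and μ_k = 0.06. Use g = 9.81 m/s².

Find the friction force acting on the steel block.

The horizontal push has a component P sin θ into the surface, so N = m g cos θ + P sin θ = 1031 + 139.4 = 1170 N.
Along the incline, the net driving force (taking up-slope positive) is P cos θ − m g sin θ = 262.2 − 548.1 = -285.8 N, so equilibrium requires friction f = 285.8 N (up-slope).
Maximum static friction: μ_s N = 0.15 × 1170 = 175.5 N.
The required 285.8 N exceeds the static limit, so the steel block slides down-slope and f = μ_k N = 0.06×1170 = 70.2 N.

f ≈ 70.2 N (up the incline)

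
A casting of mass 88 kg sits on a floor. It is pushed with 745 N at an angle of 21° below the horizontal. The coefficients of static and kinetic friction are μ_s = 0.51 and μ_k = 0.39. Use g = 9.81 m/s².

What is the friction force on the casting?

The vertical component of P adds to the normal force: N = m g + P sin α = 863.3 + 267 = 1130 N.
For equilibrium, f = P cos α = 745×cos 21° = 695.5 N.
The static-friction limit is μ_s N = 576.4 N.
695.5 > 576.4 N → the casting slides; f = μ_k N = 0.39×1130 = 441 N.

f ≈ 441 N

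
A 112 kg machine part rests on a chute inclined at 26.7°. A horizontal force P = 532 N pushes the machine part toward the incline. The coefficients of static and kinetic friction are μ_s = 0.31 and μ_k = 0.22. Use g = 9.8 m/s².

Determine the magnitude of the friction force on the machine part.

Normal direction: N = m g cos θ + P sin θ = 1220 N.
Parallel to the incline: P cos θ − m g sin θ = 475.3 − 493.2 = -17.9 N; the friction needed to balance this is 17.9 N acting up the slope.
The limit of static friction is μ_s N = 378.1 N.
|f_req| = 17.9 ≤ 378.1 N → the machine part is in equilibrium; friction equals the required value.

f ≈ 17.9 N (up the incline)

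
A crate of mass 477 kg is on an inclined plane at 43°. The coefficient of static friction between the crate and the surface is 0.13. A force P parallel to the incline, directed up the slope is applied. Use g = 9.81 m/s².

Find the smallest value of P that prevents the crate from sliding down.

The crate tends to slide down (tan θ > μ_s), so at the point of impending slip friction acts up-slope at its limit: f = μ_s N.
P is parallel to the surface, so N = m g cos θ = 3420 N.
Along the incline: P + μ_s N = m g sin θ, so P = 3190 − 0.13×3420 = 2750 N.

P_min ≈ 2750 N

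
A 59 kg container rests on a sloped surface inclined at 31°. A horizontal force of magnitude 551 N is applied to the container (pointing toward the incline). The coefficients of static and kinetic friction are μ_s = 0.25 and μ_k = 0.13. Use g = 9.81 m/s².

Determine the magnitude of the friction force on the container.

f ≈ 174 N (down the incline)

The horizontal push has a component P sin θ into the surface, so N = m g cos θ + P sin θ = 496.1 + 283.8 = 779.9 N.
Parallel to the incline: P cos θ − m g sin θ = 472.3 − 298.1 = 174.2 N; the friction needed to balance this is 174.2 N acting down the slope.
The limit of static friction is μ_s N = 195 N.
Since 174.2 N is within the 195 N limit, the container stays put and friction is exactly 174 N.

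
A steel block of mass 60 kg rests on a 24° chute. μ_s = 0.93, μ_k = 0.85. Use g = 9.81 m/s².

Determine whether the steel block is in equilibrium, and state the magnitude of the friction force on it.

N = m g cos θ = 538 N.
Down-slope weight component: m g sin θ = 239 N.
μ_s N = 500 N.
239 ≤ 500 N, so it stays put; friction = 239 N.

f ≈ 239 N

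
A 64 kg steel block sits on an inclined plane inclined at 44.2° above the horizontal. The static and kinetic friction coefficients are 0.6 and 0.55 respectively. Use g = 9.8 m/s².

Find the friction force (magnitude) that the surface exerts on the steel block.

f ≈ 247 N (up the incline)

Normal force: N = m g cos θ = 64 × 9.8 × cos 44.2° = 449.6 N.
For equilibrium along the incline, friction must balance the weight component: f = m g sin θ = 437.3 N up the slope.
The static-friction ceiling is μ_s N = 0.6 × 449.6 = 269.8 N.
Since |437.3| > 269.8 N, static friction cannot hold it; the steel block slides down the incline and kinetic friction applies: f = μ_k N = 0.55 × 449.6 = 247 N.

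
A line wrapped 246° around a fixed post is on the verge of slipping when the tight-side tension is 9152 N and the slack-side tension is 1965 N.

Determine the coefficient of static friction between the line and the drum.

μ ≈ 0.358

T₂/T₁ = e^{μβ} → μ = ln(T₂/T₁)/β.
β = 246° = 4.294 rad.
μ = ln(9152/1965)/4.294 = ln(4.658)/4.294 = 0.358.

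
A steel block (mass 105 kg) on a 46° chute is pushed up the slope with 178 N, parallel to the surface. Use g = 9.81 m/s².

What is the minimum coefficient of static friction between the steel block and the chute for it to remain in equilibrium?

N = m g cos θ = 715.5 N.
Friction must make up the shortfall along the incline: f = m g sin θ − P = 741 − 178 = 563 N.
At the threshold f = μ_s N, so μ_s,min = 563/715.5 = 0.787.

μ_s,min ≈ 0.787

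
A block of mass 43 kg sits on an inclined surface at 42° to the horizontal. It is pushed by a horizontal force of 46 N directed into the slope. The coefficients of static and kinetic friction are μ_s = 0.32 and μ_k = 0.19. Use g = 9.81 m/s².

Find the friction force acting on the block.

Normal direction: N = m g cos θ + P sin θ = 344.3 N.
Parallel to the incline: P cos θ − m g sin θ = 34.18 − 282.3 = -248.1 N; the friction needed to balance this is 248.1 N acting up the slope.
The limit of static friction is μ_s N = 110.2 N.
|f_req| = 248.1 > 110.2 N → the block slides down the incline; f = μ_k N = 0.19 × 344.3 = 65.4 N.

f ≈ 65.4 N (up the incline)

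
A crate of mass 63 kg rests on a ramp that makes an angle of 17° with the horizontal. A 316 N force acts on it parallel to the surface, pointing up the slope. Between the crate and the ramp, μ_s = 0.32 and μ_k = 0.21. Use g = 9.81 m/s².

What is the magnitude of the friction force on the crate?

Perpendicular to the surface, N = m g cos θ = 63·9.81·cos 17° = 591 N.
The friction needed for equilibrium is m g sin θ − P = 180.7 − 316 = -135.3 N, measured positive up-slope.
Static friction can supply at most μ_s N = 189.1 N.
Since |-135.3| ≤ 189.1 N, no slip — friction simply equals what equilibrium demands.

f ≈ 135 N (down the incline)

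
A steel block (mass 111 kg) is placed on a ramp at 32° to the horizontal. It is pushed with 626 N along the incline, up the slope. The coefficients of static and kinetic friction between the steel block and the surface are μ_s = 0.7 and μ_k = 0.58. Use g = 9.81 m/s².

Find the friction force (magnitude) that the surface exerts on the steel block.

f ≈ 49 N (down the incline)

The normal reaction is N = m g cos θ = 923.4 N.
The friction needed for equilibrium is m g sin θ − P = 577 − 626 = -48.97 N, measured positive up-slope.
Static friction can supply at most μ_s N = 646.4 N.
Since |-48.97| ≤ 646.4 N, the steel block remains in static equilibrium and friction takes exactly the required value.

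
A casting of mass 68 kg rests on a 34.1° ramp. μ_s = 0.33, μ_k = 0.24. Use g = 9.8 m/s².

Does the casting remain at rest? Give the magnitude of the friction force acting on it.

f ≈ 132 N

N = m g cos θ = 552 N.
Down-slope weight component: m g sin θ = 374 N.
μ_s N = 182 N.
374 > 182 N, so it slides; kinetic friction f = μ_k N = 0.24×552 = 132 N.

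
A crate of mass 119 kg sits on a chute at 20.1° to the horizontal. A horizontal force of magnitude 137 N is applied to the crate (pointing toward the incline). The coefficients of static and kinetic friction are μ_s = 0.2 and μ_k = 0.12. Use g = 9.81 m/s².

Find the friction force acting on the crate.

f ≈ 137 N (up the incline)

Normal direction: N = m g cos θ + P sin θ = 1143 N.
Along the incline, the net driving force (taking up-slope positive) is P cos θ − m g sin θ = 128.7 − 401.2 = -272.5 N, so equilibrium requires friction f = 272.5 N (up-slope).
Maximum static friction: μ_s N = 0.2 × 1143 = 228.7 N.
The required 272.5 N exceeds the static limit, so the crate slides down-slope and f = μ_k N = 0.12×1143 = 137 N.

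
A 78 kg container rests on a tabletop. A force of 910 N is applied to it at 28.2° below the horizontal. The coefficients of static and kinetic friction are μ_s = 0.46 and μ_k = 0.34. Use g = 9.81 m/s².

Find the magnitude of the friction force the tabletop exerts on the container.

N = m g + P sin α = 765.2 + 910×sin 28.2° = 1195 N.
Horizontally, friction must balance P cos α = 802 N.
The static-friction limit is μ_s N = 549.8 N.
802 > 549.8 N → the container slides; f = μ_k N = 0.34×1195 = 406 N.

f ≈ 406 N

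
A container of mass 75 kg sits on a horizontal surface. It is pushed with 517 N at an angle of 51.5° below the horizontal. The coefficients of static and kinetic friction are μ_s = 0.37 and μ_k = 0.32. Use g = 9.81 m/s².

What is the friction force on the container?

f ≈ 322 N

Vertical equilibrium gives N = m g + P sin α = 1140 N.
The horizontal driving force is P cos α = 321.8 N, so equilibrium needs friction f = 321.8 N.
μ_s N = 0.37 × 1140 = 421.9 N.
Since 321.8 N does not exceed the limit, the container stays at rest and f = 322 N.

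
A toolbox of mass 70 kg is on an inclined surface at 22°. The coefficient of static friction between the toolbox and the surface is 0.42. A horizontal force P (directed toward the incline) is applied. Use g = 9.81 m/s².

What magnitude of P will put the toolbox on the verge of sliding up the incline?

At impending motion up the slope, friction acts down-slope at its limit: f = μ_s N.
Perpendicular to the incline: N = m g cos θ + P sin θ.
Along the incline: P cos θ = m g sin θ + μ_s N = m g sin θ + μ_s (m g cos θ + P sin θ).
Solving, P (cos θ − μ_s sin θ) = m g (sin θ + μ_s cos θ), so P = 70×9.81×(sin 22° + 0.42 cos 22°)/(cos 22° − 0.42 sin 22°) = 687×0.764/0.7698 = 682 N.

P ≈ 682 N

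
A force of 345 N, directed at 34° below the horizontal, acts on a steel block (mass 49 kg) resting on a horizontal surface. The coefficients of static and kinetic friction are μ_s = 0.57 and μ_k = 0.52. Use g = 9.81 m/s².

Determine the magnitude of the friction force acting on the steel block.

f ≈ 286 N

Vertical equilibrium gives N = m g + P sin α = 673.6 N.
Horizontally, friction must balance P cos α = 286 N.
The static-friction limit is μ_s N = 384 N.
286 ≤ 384 N → static; friction equals the required 286 N.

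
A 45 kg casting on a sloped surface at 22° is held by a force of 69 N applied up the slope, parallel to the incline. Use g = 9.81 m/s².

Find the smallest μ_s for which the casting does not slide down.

N = m g cos θ = 409.3 N.
Friction must make up the shortfall along the incline: f = m g sin θ − P = 165.4 − 69 = 96.37 N.
At the threshold f = μ_s N, so μ_s,min = 96.37/409.3 = 0.235.

μ_s,min ≈ 0.235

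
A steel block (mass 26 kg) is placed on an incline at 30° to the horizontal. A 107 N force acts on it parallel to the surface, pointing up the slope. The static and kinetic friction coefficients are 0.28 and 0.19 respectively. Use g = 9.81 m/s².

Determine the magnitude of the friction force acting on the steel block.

Normal force: N = m g cos θ = 26 × 9.81 × cos 30° = 220.9 N.
The friction needed for equilibrium is m g sin θ − P = 127.5 − 107 = 20.53 N, measured positive up-slope.
Static friction can supply at most μ_s N = 61.85 N.
Since |20.53| ≤ 61.85 N, the steel block remains in static equilibrium and friction takes exactly the required value.

f ≈ 20.5 N (up the incline)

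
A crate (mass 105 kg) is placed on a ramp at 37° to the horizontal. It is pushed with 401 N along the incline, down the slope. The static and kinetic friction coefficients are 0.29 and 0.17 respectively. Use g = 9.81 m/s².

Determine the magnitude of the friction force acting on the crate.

Normal force: N = m g cos θ = 105 × 9.81 × cos 37° = 822.6 N.
Parallel to the incline, ΣF = 0 gives f = m g sin θ + P = 619.9 + 401 = 1021 N (up-slope positive).
Static friction can supply at most μ_s N = 238.6 N.
|1021| exceeds 238.6 N, so the crate slips down-slope; friction is kinetic, f = μ_k N = 0.17×822.6 = 140 N.

f ≈ 140 N (up the incline)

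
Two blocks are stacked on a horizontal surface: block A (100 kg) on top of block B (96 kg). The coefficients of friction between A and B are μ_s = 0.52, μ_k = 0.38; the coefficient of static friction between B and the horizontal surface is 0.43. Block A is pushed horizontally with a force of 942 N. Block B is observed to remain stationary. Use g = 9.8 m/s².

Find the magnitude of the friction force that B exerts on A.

f ≈ 372 N

Between the blocks, N₁ = m_A g = 980 N.
Maximum static friction on A from B: μ_s N₁ = 0.52×980 = 509.6 N.
P = 942 N exceeds that limit, so A slips over B and the interface friction becomes kinetic: f₁ = μ_k N₁ = 0.38×980 = 372 N.
By Newton's third law B feels 372 N forward from A. With B stationary, the floor's static friction on B balances it: f₂ = 372 N (well within μ_s(m_A+m_B)g = 825.9 N).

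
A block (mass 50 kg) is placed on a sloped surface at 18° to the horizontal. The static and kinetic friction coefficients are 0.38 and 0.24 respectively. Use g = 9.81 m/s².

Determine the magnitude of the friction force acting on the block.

The normal reaction is N = m g cos θ = 466.5 N.
For equilibrium along the incline, friction must balance the weight component: f = m g sin θ = 151.6 N up the slope.
Maximum static friction available: μ_s N = 0.38 × 466.5 = 177.3 N.
Since |151.6| ≤ 177.3 N, static friction is sufficient; f equals the required value, not μ_s N.

f ≈ 152 N (up the incline)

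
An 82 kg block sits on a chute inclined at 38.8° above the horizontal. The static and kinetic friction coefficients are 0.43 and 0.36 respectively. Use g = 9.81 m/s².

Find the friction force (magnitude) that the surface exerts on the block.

f ≈ 226 N (up the incline)

Perpendicular to the surface, N = m g cos θ = 82·9.81·cos 38.8° = 626.9 N.
Along the slope the weight component is m g sin θ = 504.1 N; friction must supply exactly this, acting up-slope.
Static friction can supply at most μ_s N = 269.6 N.
Since |504.1| > 269.6 N, static friction cannot hold it; the block slides down the incline and kinetic friction applies: f = μ_k N = 0.36 × 626.9 = 226 N.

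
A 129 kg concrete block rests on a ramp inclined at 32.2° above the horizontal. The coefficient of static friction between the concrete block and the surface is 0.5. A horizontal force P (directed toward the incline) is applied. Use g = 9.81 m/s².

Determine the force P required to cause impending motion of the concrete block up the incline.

At impending motion up the slope, friction acts down-slope at its limit: f = μ_s N.
Perpendicular to the incline: N = m g cos θ + P sin θ.
Along the incline: P cos θ = m g sin θ + μ_s N = m g sin θ + μ_s (m g cos θ + P sin θ).
Solving, P (cos θ − μ_s sin θ) = m g (sin θ + μ_s cos θ), so P = 129×9.81×(sin 32.2° + 0.5 cos 32.2°)/(cos 32.2° − 0.5 sin 32.2°) = 1270×0.956/0.5798 = 2090 N.

P ≈ 2090 N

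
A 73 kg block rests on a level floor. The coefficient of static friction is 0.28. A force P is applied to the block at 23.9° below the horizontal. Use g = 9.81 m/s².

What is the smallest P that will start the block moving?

N = m g + P sin α (the push presses the block into the level floor).
At impending slip, P cos α = μ_s N = μ_s (m g + P sin α).
Solving: P (cos α − μ_s sin α) = μ_s m g → P = 0.28×716/(cos 23.9° − 0.28 sin 23.9°) = 201/0.8008 = 250 N.

P ≈ 250 N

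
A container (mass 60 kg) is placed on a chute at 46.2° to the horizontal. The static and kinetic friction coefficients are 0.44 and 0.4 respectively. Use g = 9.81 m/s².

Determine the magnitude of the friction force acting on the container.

The normal reaction is N = m g cos θ = 407.4 N.
Along the slope the weight component is m g sin θ = 424.8 N; friction must supply exactly this, acting up-slope.
Static friction can supply at most μ_s N = 179.3 N.
Since |424.8| > 179.3 N, static friction cannot hold it; the container slides down the incline and kinetic friction applies: f = μ_k N = 0.4 × 407.4 = 163 N.

f ≈ 163 N (up the incline)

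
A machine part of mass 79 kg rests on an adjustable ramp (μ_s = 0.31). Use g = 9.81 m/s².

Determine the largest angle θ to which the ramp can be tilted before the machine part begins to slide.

At the slip threshold, m g sin θ = μ_s · m g cos θ, so tan θ = μ_s.
θ_max = arctan(0.31) = 17.2°.

θ_max ≈ 17.2°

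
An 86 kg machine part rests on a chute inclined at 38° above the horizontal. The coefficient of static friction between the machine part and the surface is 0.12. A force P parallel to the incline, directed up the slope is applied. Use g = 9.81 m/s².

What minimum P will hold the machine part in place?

The machine part tends to slide down (tan θ > μ_s), so at the point of impending slip friction acts up-slope at its limit: f = μ_s N.
P is parallel to the surface, so N = m g cos θ = 665 N.
Along the incline: P + μ_s N = m g sin θ, so P = 519 − 0.12×665 = 440 N.

P_min ≈ 440 N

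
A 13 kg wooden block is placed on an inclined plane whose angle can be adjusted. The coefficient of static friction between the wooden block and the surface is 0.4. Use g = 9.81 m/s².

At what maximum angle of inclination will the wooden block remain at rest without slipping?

At the slip threshold, m g sin θ = μ_s · m g cos θ, so tan θ = μ_s.
θ_max = arctan(0.4) = 21.8°.

θ_max ≈ 21.8°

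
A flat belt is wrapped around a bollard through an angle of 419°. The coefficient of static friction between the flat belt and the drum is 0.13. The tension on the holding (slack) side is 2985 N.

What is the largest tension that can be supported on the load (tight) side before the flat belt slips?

At impending slip the capstan equation gives T₂/T₁ = e^{μβ} with β in radians.
β = 419° × π/180 = 7.313 rad.
e^{μβ} = e^{0.13×7.313} = 2.587.
T₂ = T₁ · e^{μβ} = 2985 × 2.587 = 7720 N.

T_max ≈ 7720 N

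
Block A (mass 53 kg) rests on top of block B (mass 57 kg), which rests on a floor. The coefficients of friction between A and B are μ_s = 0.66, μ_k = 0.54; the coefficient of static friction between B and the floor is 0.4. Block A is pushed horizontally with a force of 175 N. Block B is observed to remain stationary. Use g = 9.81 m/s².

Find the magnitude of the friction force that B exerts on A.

f ≈ 175 N

The normal force B exerts on A is simply A's weight, N₁ = 519.9 N.
So the A–B interface can sustain at most μ_s N₁ = 343.2 N of static friction.
Since P = 175 N ≤ 343.2 N, A does not slip on B; friction on A equals P = 175 N.
B experiences an equal 175 N forward from A (third law). B is in equilibrium, so the floor supplies f₂ = 175 N of static friction (limit μ_s(m_A+m_B)g = 431.6 N, not exceeded).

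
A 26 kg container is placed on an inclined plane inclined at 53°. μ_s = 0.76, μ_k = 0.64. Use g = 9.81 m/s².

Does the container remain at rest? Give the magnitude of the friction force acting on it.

N = m g cos θ = 153 N.
Down-slope weight component: m g sin θ = 204 N.
μ_s N = 117 N.
204 > 117 N, so it slides; kinetic friction f = μ_k N = 0.64×153 = 98.2 N.

f ≈ 98.2 N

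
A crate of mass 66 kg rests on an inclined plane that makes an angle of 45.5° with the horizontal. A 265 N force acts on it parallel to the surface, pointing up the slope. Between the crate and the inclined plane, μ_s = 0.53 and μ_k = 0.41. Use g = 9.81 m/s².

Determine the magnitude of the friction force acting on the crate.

f ≈ 197 N (up the incline)

The normal reaction is N = m g cos θ = 453.8 N.
Parallel to the incline, ΣF = 0 gives f = m g sin θ − P = 461.8 − 265 = 196.8 N (up-slope positive).
Maximum static friction available: μ_s N = 0.53 × 453.8 = 240.5 N.
Since |196.8| ≤ 240.5 N, the crate remains in static equilibrium and friction takes exactly the required value.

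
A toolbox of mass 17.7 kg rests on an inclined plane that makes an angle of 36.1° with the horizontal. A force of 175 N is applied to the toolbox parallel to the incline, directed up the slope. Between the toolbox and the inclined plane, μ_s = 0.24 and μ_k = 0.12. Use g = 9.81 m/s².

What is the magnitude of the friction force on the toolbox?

The normal reaction is N = m g cos θ = 140.3 N.
The friction needed for equilibrium is m g sin θ − P = 102.3 − 175 = -72.69 N, measured positive up-slope.
The static-friction ceiling is μ_s N = 0.24 × 140.3 = 33.67 N.
|-72.69| exceeds 33.67 N, so the toolbox slips up-slope; friction is kinetic, f = μ_k N = 0.12×140.3 = 16.8 N.

f ≈ 16.8 N (down the incline)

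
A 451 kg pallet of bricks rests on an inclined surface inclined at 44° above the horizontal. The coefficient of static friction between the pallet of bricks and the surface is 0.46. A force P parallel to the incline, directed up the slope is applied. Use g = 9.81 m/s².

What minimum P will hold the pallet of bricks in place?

The pallet of bricks tends to slide down (tan θ > μ_s), so at the point of impending slip friction acts up-slope at its limit: f = μ_s N.
P is parallel to the surface, so N = m g cos θ = 3180 N.
Along the incline: P + μ_s N = m g sin θ, so P = 3070 − 0.46×3180 = 1610 N.

P_min ≈ 1610 N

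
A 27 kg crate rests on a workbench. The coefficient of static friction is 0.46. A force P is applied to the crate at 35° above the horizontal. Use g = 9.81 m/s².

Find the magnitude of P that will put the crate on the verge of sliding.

P ≈ 113 N

N = m g − P sin α (the pull lifts the crate).
At impending slip, P cos α = μ_s N = μ_s (m g − P sin α).
Solving: P (cos α + μ_s sin α) = μ_s m g → P = 0.46×265/(cos 35° + 0.46 sin 35°) = 122/1.083 = 113 N.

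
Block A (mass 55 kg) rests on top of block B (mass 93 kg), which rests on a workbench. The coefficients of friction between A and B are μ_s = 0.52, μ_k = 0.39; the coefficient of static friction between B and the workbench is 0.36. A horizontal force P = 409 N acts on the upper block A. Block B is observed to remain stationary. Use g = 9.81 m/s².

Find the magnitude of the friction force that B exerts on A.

f ≈ 210 N

Between the blocks, N₁ = m_A g = 539.6 N.
So the A–B interface can sustain at most μ_s N₁ = 280.6 N of static friction.
P = 409 N exceeds that limit, so A slips over B and the interface friction becomes kinetic: f₁ = μ_k N₁ = 0.39×539.6 = 210 N.
B experiences an equal 210 N forward from A (third law). B is in equilibrium, so the floor supplies f₂ = 210 N of static friction (limit μ_s(m_A+m_B)g = 522.7 N, not exceeded).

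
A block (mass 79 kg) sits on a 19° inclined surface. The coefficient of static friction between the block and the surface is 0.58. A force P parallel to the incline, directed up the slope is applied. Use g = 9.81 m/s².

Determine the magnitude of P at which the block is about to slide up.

At impending motion up the slope, friction acts down-slope at its limit: f = μ_s N.
P is parallel to the surface, so N = m g cos θ = 733 N.
Along the incline: P = m g sin θ + μ_s N = 252 + 0.58×733 = 677 N.

P ≈ 677 N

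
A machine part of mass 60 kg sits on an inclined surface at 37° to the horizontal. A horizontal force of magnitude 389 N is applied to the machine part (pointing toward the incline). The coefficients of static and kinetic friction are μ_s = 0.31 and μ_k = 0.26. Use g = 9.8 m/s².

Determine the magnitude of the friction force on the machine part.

Resolve perpendicular to the incline: N = m g cos θ + P sin θ = 60×9.8×cos 37° + 389×sin 37° = 703.7 N.
Along the incline, the net driving force (taking up-slope positive) is P cos θ − m g sin θ = 310.7 − 353.9 = -43.2 N, so equilibrium requires friction f = 43.2 N (up-slope).
The limit of static friction is μ_s N = 218.1 N.
Since 43.2 N is within the 218.1 N limit, the machine part stays put and friction is exactly 43.2 N.

f ≈ 43.2 N (up the incline)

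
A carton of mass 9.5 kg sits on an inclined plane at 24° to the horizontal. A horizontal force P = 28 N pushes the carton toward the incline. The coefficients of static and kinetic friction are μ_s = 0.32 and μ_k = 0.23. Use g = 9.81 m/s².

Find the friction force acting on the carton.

Normal direction: N = m g cos θ + P sin θ = 96.53 N.
Parallel to the incline: P cos θ − m g sin θ = 25.58 − 37.91 = -12.33 N; the friction needed to balance this is 12.33 N acting up the slope.
The limit of static friction is μ_s N = 30.89 N.
|f_req| = 12.33 ≤ 30.89 N → the carton is in equilibrium; friction equals the required value.

f ≈ 12.3 N (up the incline)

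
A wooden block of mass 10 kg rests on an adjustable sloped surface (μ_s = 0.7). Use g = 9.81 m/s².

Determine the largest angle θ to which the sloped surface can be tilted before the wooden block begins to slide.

θ_max ≈ 35°

At the slip threshold, m g sin θ = μ_s · m g cos θ, so tan θ = μ_s.
θ_max = arctan(0.7) = 35°.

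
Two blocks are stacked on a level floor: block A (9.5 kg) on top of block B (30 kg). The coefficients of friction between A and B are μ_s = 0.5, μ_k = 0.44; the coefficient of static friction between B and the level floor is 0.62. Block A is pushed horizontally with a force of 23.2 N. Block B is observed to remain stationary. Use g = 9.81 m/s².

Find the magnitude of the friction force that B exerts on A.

f ≈ 23.2 N

The normal force B exerts on A is simply A's weight, N₁ = 93.2 N.
So the A–B interface can sustain at most μ_s N₁ = 46.6 N of static friction.
P = 23.2 N is within that limit, so A and B move together (both at rest); the A–B friction is simply f₁ = P = 23.2 N.
By Newton's third law B feels 23.2 N forward from A. With B stationary, the floor's static friction on B balances it: f₂ = 23.2 N (well within μ_s(m_A+m_B)g = 240.2 N).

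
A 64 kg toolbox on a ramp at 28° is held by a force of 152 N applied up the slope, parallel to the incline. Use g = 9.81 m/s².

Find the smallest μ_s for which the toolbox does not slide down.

N = m g cos θ = 554.3 N.
Friction must make up the shortfall along the incline: f = m g sin θ − P = 294.8 − 152 = 142.8 N.
At the threshold f = μ_s N, so μ_s,min = 142.8/554.3 = 0.258.

μ_s,min ≈ 0.258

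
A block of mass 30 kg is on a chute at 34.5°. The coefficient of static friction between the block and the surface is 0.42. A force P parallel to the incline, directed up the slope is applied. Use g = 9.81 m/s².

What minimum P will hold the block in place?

The block tends to slide down (tan θ > μ_s), so at the point of impending slip friction acts up-slope at its limit: f = μ_s N.
P is parallel to the surface, so N = m g cos θ = 243 N.
Along the incline: P + μ_s N = m g sin θ, so P = 167 − 0.42×243 = 64.8 N.

P_min ≈ 64.8 N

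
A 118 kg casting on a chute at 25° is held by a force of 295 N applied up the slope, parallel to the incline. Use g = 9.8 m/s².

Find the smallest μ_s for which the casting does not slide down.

N = m g cos θ = 1048 N.
Friction must make up the shortfall along the incline: f = m g sin θ − P = 488.7 − 295 = 193.7 N.
At the threshold f = μ_s N, so μ_s,min = 193.7/1048 = 0.185.

μ_s,min ≈ 0.185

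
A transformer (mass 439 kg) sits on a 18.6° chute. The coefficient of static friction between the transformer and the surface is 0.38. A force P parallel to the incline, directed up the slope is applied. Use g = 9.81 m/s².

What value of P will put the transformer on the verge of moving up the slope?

At impending motion up the slope, friction acts down-slope at its limit: f = μ_s N.
P is parallel to the surface, so N = m g cos θ = 4080 N.
Along the incline: P = m g sin θ + μ_s N = 1370 + 0.38×4080 = 2920 N.

P ≈ 2920 N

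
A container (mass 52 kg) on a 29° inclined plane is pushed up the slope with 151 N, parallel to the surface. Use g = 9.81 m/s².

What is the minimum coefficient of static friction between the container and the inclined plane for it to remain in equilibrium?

N = m g cos θ = 446.2 N.
Friction must make up the shortfall along the incline: f = m g sin θ − P = 247.3 − 151 = 96.31 N.
At the threshold f = μ_s N, so μ_s,min = 96.31/446.2 = 0.216.

μ_s,min ≈ 0.216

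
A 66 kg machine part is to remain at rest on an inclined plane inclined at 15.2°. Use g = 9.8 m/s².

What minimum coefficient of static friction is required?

μ_s,min ≈ 0.272

At the slip threshold m g sin θ = μ_s m g cos θ, so μ_s,min = tan θ.
μ_s,min = tan 15.2° = 0.272.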